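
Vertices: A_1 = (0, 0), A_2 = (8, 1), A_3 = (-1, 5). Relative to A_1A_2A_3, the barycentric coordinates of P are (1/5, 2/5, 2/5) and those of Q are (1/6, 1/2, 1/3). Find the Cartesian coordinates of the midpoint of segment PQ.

(97/30, 137/60)

Barycentric coordinates of the midpoint are the average: (11/60, 9/20, 11/30).
Converting: (11/60)·A_1 + (9/20)·A_2 + (11/30)·A_3 = (97/30, 137/60).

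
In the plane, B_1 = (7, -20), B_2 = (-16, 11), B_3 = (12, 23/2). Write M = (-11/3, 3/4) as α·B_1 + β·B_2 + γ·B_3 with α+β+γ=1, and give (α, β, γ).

(1/3, 1/2, 1/6)

Signed area of the reference triangle: [B_1B_2B_3] = ½·(7·(11−(23/2)) + (-16)·(23/2−(-20)) + 12·(-20−11)) = ½·(-7/2 − 504 − 372) = -1759/4.
[MB_2B_3] = ½·((-11/3)·(11−(23/2)) + (-16)·(23/2−(3/4)) + 12·(3/4−11)) = ½·(11/6 − 172 − 123) = -1759/12, so the B_1-coordinate is (-1759/12)/(-1759/4) = 1/3.
[B_1MB_3] = ½·(7·(3/4−(23/2)) + (-11/3)·(23/2−(-20)) + 12·(-20−(3/4))) = ½·(-301/4 − 231/2 − 249) = -1759/8, so the B_2-coordinate is 1/2.
[B_1B_2M] = ½·(7·(11−(3/4)) + (-16)·(3/4−(-20)) + (-11/3)·(-20−11)) = ½·(287/4 − 332 + 341/3) = -1759/24, so the B_3-coordinate is 1/6.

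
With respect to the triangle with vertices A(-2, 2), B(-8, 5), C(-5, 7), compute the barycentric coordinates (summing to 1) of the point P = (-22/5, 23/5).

Signed area of the reference triangle: [ABC] = ½·((-2)·(5−7) + (-8)·(7−2) + (-5)·(2−5)) = ½·(4 − 40 + 15) = -21/2.
[PBC] = ½·((-22/5)·(5−7) + (-8)·(7−(23/5)) + (-5)·(23/5−5)) = ½·(44/5 − 96/5 + 2) = -21/5, so the A-coordinate is (-21/5)/(-21/2) = 2/5.
[APC] = ½·((-2)·(23/5−7) + (-22/5)·(7−2) + (-5)·(2−(23/5))) = ½·(24/5 − 22 + 13) = -21/10, so the B-coordinate is 1/5.
[ABP] = ½·((-2)·(5−(23/5)) + (-8)·(23/5−2) + (-22/5)·(2−5)) = ½·(-4/5 − 104/5 + 66/5) = -21/5, so the C-coordinate is 2/5.
Check: 2/5 + 1/5 + 2/5 = 1.

(2/5, 1/5, 2/5)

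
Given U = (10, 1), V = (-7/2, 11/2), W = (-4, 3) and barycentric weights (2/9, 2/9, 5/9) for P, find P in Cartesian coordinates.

P = (2/9)·U + (2/9)·V + (5/9)·W.
x-coordinate: (2/9)·10 + (2/9)·(-7/2) + (5/9)·(-4) = -7/9.
y-coordinate: (2/9)·1 + (2/9)·(11/2) + (5/9)·3 = 28/9.

(-7/9, 28/9)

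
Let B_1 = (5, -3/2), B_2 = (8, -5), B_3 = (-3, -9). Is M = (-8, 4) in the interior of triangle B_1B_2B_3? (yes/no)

Barycentric coordinates of M: (326/101, -283/101, 58/101).
The three coordinates are positive, negative, positive; a point is interior exactly when all three are positive.

no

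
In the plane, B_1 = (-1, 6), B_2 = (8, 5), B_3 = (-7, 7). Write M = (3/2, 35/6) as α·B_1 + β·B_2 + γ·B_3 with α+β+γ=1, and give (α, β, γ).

(1/6, 1/2, 1/3)

Signed area of the reference triangle: [B_1B_2B_3] = ½·((-1)·(5−7) + 8·(7−6) + (-7)·(6−5)) = ½·(2 + 8 − 7) = 3/2.
[MB_2B_3] = ½·((3/2)·(5−7) + 8·(7−(35/6)) + (-7)·(35/6−5)) = ½·(-3 + 28/3 − 35/6) = 1/4, so the B_1-coordinate is (1/4)/(3/2) = 1/6.
[B_1MB_3] = ½·((-1)·(35/6−7) + (3/2)·(7−6) + (-7)·(6−(35/6))) = ½·(7/6 + 3/2 − 7/6) = 3/4, so the B_2-coordinate is 1/2.
[B_1B_2M] = ½·((-1)·(5−(35/6)) + 8·(35/6−6) + (3/2)·(6−5)) = ½·(5/6 − 4/3 + 3/2) = 1/2, so the B_3-coordinate is 1/3.
Check: 1/6 + 1/2 + 1/3 = 1.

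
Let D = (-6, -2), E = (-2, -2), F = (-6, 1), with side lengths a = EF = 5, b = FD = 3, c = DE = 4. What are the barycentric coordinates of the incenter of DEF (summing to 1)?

The incenter has barycentric coordinates proportional to the opposite side lengths: (5 : 3 : 4).
Normalizing by 5+3+4 = 12 gives (5/12, 1/4, 1/3).

(5/12, 1/4, 1/3)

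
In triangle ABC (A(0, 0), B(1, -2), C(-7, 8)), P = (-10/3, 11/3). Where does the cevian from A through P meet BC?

Barycentric coordinates of P with respect to ABC: (1/3, 1/6, 1/2).
On side BC the A-coordinate is zero; dropping P's A-weight 1/3 and renormalizing the remaining 1/6 : 1/2 gives weights 1/4, 3/4 on B, C.
Q = (1/4)·(1, -2) + (3/4)·(-7, 8) = (-5, 11/2).

(-5, 11/2)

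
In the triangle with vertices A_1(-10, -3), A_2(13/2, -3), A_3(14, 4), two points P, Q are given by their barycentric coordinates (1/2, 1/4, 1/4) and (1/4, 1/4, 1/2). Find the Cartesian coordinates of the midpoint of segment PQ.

Barycentric coordinates of the midpoint are the average: (3/8, 1/4, 3/8).
Converting: (3/8)·A_1 + (1/4)·A_2 + (3/8)·A_3 = (25/8, -3/8).

(25/8, -3/8)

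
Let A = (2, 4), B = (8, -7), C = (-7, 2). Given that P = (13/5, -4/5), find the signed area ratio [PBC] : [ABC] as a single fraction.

[ABC] = ½·(2·(-7−2) + 8·(2−4) + (-7)·(4−(-7))) = ½·(-18 − 16 − 77) = -111/2.
[PBC] = ½·((13/5)·(-7−2) + 8·(2−(-4/5)) + (-7)·(-4/5−(-7))) = ½·(-117/5 + 112/5 − 217/5) = -111/5, so the ratio is (-111/5)/(-111/2) = 2/5.

2/5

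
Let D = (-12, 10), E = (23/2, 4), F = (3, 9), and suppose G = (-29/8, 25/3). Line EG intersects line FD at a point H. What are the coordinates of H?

(-26/3, 88/9)

Barycentric coordinates of G with respect to DEF: (7/12, 1/4, 1/6).
On side FD the E-coordinate is zero; dropping G's E-weight 1/4 and renormalizing the remaining 1/6 : 7/12 gives weights 2/9, 7/9 on F, D.
H = (2/9)·(3, 9) + (7/9)·(-12, 10) = (-26/3, 88/9).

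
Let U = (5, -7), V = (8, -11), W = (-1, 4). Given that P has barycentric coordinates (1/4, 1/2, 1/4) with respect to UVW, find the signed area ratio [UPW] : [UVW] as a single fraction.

The signed ratio [UPW]/[UVW] equals the barycentric coordinate of P at vertex V, which is 1/2.

1/2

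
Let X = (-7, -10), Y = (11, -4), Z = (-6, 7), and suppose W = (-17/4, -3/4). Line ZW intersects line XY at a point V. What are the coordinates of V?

Barycentric coordinates of W with respect to XYZ: (3/8, 1/8, 1/2).
On side XY the Z-coordinate is zero; dropping W's Z-weight 1/2 and renormalizing the remaining 3/8 : 1/8 gives weights 3/4, 1/4 on X, Y.
V = (3/4)·(-7, -10) + (1/4)·(11, -4) = (-5/2, -17/2).

(-5/2, -17/2)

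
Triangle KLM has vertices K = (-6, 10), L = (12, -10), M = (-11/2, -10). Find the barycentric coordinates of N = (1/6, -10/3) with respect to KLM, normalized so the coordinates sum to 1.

Signed area of the reference triangle: [KLM] = ½·((-6)·(-10−(-10)) + 12·(-10−10) + (-11/2)·(10−(-10))) = ½·(0 − 240 − 110) = -175.
[NLM] = ½·((1/6)·(-10−(-10)) + 12·(-10−(-10/3)) + (-11/2)·(-10/3−(-10))) = ½·(0 − 80 − 110/3) = -175/3, so the K-coordinate is (-175/3)/(-175) = 1/3.
[KNM] = ½·((-6)·(-10/3−(-10)) + (1/6)·(-10−10) + (-11/2)·(10−(-10/3))) = ½·(-40 − 10/3 − 220/3) = -175/3, so the L-coordinate is 1/3.
[KLN] = ½·((-6)·(-10−(-10/3)) + 12·(-10/3−10) + (1/6)·(10−(-10))) = ½·(40 − 160 + 10/3) = -175/3, so the M-coordinate is 1/3.

(1/3, 1/3, 1/3)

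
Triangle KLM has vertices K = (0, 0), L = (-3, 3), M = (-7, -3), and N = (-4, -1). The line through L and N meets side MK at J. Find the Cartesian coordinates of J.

Barycentric coordinates of N with respect to KLM: (1/3, 1/6, 1/2).
On side MK the L-coordinate is zero; dropping N's L-weight 1/6 and renormalizing the remaining 1/2 : 1/3 gives weights 3/5, 2/5 on M, K.
J = (3/5)·(-7, -3) + (2/5)·(0, 0) = (-21/5, -9/5).

(-21/5, -9/5)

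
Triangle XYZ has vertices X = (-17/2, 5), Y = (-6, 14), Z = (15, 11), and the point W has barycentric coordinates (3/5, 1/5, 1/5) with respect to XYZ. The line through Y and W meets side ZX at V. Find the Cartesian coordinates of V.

Line YW meets ZX where the Y-coordinate vanishes; zeroing W's Y-weight and renormalizing leaves Z, X-weights 1/5 : 3/5 → (1/4, 3/4).
So V = (1/4)·Z + (3/4)·X = (-21/8, 13/2).

(-21/8, 13/2)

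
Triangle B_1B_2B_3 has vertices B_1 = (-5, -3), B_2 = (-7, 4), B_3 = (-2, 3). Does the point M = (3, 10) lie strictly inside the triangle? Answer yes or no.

Barycentric coordinates of M: (-40/33, -3/11, 82/33).
The three coordinates are negative, negative, positive; a point is interior exactly when all three are positive.

no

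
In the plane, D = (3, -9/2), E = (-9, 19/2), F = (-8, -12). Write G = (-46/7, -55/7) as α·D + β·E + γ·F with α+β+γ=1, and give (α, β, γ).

Signed area of the reference triangle: [DEF] = ½·(3·(19/2−(-12)) + (-9)·(-12−(-9/2)) + (-8)·(-9/2−(19/2))) = ½·(129/2 + 135/2 + 112) = 122.
[GEF] = ½·((-46/7)·(19/2−(-12)) + (-9)·(-12−(-55/7)) + (-8)·(-55/7−(19/2))) = ½·(-989/7 + 261/7 + 972/7) = 122/7, so the D-coordinate is (122/7)/122 = 1/7.
[DGF] = ½·(3·(-55/7−(-12)) + (-46/7)·(-12−(-9/2)) + (-8)·(-9/2−(-55/7))) = ½·(87/7 + 345/7 − 188/7) = 122/7, so the E-coordinate is 1/7.
[DEG] = ½·(3·(19/2−(-55/7)) + (-9)·(-55/7−(-9/2)) + (-46/7)·(-9/2−(19/2))) = ½·(729/14 + 423/14 + 92) = 610/7, so the F-coordinate is 5/7.
Check: 1/7 + 1/7 + 5/7 = 1.

(1/7, 1/7, 5/7)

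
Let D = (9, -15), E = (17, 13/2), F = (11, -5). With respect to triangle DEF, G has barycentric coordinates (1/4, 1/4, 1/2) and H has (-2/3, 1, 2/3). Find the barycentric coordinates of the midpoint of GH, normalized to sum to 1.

Since both coordinate triples sum to 1, the midpoint's barycentrics are the componentwise average.
(1/4+-2/3)/2 = -5/24; similarly 5/8 and 7/12.

(-5/24, 5/8, 7/12)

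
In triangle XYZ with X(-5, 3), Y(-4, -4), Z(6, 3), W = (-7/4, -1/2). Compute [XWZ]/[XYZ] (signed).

[XYZ] = ½·((-5)·(-4−3) + (-4)·(3−3) + 6·(3−(-4))) = ½·(35 + 0 + 42) = 77/2.
[XWZ] = ½·((-5)·(-1/2−3) + (-7/4)·(3−3) + 6·(3−(-1/2))) = ½·(35/2 + 0 + 21) = 77/4, so the ratio is (77/4)/(77/2) = 1/2.

1/2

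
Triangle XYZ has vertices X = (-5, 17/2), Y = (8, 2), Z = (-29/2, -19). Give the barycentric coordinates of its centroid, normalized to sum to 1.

(1/3, 1/3, 1/3)

The centroid is the average of the vertices, so each weight is 1/3.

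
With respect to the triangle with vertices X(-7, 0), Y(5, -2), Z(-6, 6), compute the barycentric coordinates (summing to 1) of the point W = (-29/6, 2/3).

(2/3, 1/6, 1/6)

Signed area of the reference triangle: [XYZ] = ½·((-7)·(-2−6) + 5·(6−0) + (-6)·(0−(-2))) = ½·(56 + 30 − 12) = 37.
[WYZ] = ½·((-29/6)·(-2−6) + 5·(6−(2/3)) + (-6)·(2/3−(-2))) = ½·(116/3 + 80/3 − 16) = 74/3, so the X-coordinate is (74/3)/37 = 2/3.
[XWZ] = ½·((-7)·(2/3−6) + (-29/6)·(6−0) + (-6)·(0−(2/3))) = ½·(112/3 − 29 + 4) = 37/6, so the Y-coordinate is 1/6.
[XYW] = ½·((-7)·(-2−(2/3)) + 5·(2/3−0) + (-29/6)·(0−(-2))) = ½·(56/3 + 10/3 − 29/3) = 37/6, so the Z-coordinate is 1/6.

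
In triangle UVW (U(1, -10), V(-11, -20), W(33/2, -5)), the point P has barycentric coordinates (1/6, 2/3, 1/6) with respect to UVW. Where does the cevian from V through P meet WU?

Line VP meets WU where the V-coordinate vanishes; zeroing P's V-weight and renormalizing leaves W, U-weights 1/6 : 1/6 → (1/2, 1/2).
So Q = (1/2)·W + (1/2)·U = (35/4, -15/2).

(35/4, -15/2)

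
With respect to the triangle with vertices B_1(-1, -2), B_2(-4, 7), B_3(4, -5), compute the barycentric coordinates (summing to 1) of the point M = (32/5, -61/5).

Signed area of the reference triangle: [B_1B_2B_3] = ½·((-1)·(7−(-5)) + (-4)·(-5−(-2)) + 4·(-2−7)) = ½·(-12 + 12 − 36) = -18.
[MB_2B_3] = ½·((32/5)·(7−(-5)) + (-4)·(-5−(-61/5)) + 4·(-61/5−7)) = ½·(384/5 − 144/5 − 384/5) = -72/5, so the B_1-coordinate is (-72/5)/(-18) = 4/5.
[B_1MB_3] = ½·((-1)·(-61/5−(-5)) + (32/5)·(-5−(-2)) + 4·(-2−(-61/5))) = ½·(36/5 − 96/5 + 204/5) = 72/5, so the B_2-coordinate is -4/5.
[B_1B_2M] = ½·((-1)·(7−(-61/5)) + (-4)·(-61/5−(-2)) + (32/5)·(-2−7)) = ½·(-96/5 + 204/5 − 288/5) = -18, so the B_3-coordinate is 1.

(4/5, -4/5, 1)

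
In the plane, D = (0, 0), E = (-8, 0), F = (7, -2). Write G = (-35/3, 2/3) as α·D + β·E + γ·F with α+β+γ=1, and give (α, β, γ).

(1/6, 7/6, -1/3)

Signed area of the reference triangle: [DEF] = ½·(0·(0−(-2)) + (-8)·(-2−0) + 7·(0−0)) = ½·(0 + 16 + 0) = 8.
[GEF] = ½·((-35/3)·(0−(-2)) + (-8)·(-2−(2/3)) + 7·(2/3−0)) = ½·(-70/3 + 64/3 + 14/3) = 4/3, so the D-coordinate is (4/3)/8 = 1/6.
[DGF] = ½·(0·(2/3−(-2)) + (-35/3)·(-2−0) + 7·(0−(2/3))) = ½·(0 + 70/3 − 14/3) = 28/3, so the E-coordinate is 7/6.
[DEG] = ½·(0·(0−(2/3)) + (-8)·(2/3−0) + (-35/3)·(0−0)) = ½·(0 − 16/3 + 0) = -8/3, so the F-coordinate is -1/3.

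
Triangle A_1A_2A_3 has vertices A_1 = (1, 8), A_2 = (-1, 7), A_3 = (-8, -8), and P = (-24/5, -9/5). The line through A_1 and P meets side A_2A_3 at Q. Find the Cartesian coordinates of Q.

(-25/4, -17/4)

Barycentric coordinates of P with respect to A_1A_2A_3: (1/5, 1/5, 3/5).
On side A_2A_3 the A_1-coordinate is zero; dropping P's A_1-weight 1/5 and renormalizing the remaining 1/5 : 3/5 gives weights 1/4, 3/4 on A_2, A_3.
Q = (1/4)·(-1, 7) + (3/4)·(-8, -8) = (-25/4, -17/4).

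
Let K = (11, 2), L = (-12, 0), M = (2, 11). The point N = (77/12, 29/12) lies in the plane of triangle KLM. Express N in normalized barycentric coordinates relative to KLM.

(3/4, 1/6, 1/12)

Signed area of the reference triangle: [KLM] = ½·(11·(0−11) + (-12)·(11−2) + 2·(2−0)) = ½·(-121 − 108 + 4) = -225/2.
[NLM] = ½·((77/12)·(0−11) + (-12)·(11−(29/12)) + 2·(29/12−0)) = ½·(-847/12 − 103 + 29/6) = -675/8, so the K-coordinate is (-675/8)/(-225/2) = 3/4.
[KNM] = ½·(11·(29/12−11) + (77/12)·(11−2) + 2·(2−(29/12))) = ½·(-1133/12 + 231/4 − 5/6) = -75/4, so the L-coordinate is 1/6.
[KLN] = ½·(11·(0−(29/12)) + (-12)·(29/12−2) + (77/12)·(2−0)) = ½·(-319/12 − 5 + 77/6) = -75/8, so the M-coordinate is 1/12.
Check: 3/4 + 1/6 + 1/12 = 1.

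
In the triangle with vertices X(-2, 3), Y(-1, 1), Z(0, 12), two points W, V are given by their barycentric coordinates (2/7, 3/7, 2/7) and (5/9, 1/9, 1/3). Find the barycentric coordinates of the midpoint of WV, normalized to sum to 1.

(53/126, 17/63, 13/42)

Since both coordinate triples sum to 1, the midpoint's barycentrics are the componentwise average.
(2/7+5/9)/2 = 53/126; similarly 17/63 and 13/42.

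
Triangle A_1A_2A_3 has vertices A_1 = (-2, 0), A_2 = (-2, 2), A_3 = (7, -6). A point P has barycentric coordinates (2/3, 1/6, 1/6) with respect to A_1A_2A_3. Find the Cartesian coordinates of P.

(-1/2, -2/3)

P = (2/3)·A_1 + (1/6)·A_2 + (1/6)·A_3.
x-coordinate: (2/3)·(-2) + (1/6)·(-2) + (1/6)·7 = -1/2.
y-coordinate: (2/3)·0 + (1/6)·2 + (1/6)·(-6) = -2/3.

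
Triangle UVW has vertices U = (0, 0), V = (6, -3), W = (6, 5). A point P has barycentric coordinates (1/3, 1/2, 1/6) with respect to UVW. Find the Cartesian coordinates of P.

P = (1/3)·U + (1/2)·V + (1/6)·W.
x-coordinate: (1/3)·0 + (1/2)·6 + (1/6)·6 = 4.
y-coordinate: (1/3)·0 + (1/2)·(-3) + (1/6)·5 = -2/3.

(4, -2/3)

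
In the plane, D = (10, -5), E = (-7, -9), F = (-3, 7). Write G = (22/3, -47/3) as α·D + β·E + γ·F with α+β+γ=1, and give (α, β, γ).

Signed area of the reference triangle: [DEF] = ½·(10·(-9−7) + (-7)·(7−(-5)) + (-3)·(-5−(-9))) = ½·(-160 − 84 − 12) = -128.
[GEF] = ½·((22/3)·(-9−7) + (-7)·(7−(-47/3)) + (-3)·(-47/3−(-9))) = ½·(-352/3 − 476/3 + 20) = -128, so the D-coordinate is (-128)/(-128) = 1.
[DGF] = ½·(10·(-47/3−7) + (22/3)·(7−(-5)) + (-3)·(-5−(-47/3))) = ½·(-680/3 + 88 − 32) = -256/3, so the E-coordinate is 2/3.
[DEG] = ½·(10·(-9−(-47/3)) + (-7)·(-47/3−(-5)) + (22/3)·(-5−(-9))) = ½·(200/3 + 224/3 + 88/3) = 256/3, so the F-coordinate is -2/3.
Check: 1 + 2/3 − 2/3 = 1.

(1, 2/3, -2/3)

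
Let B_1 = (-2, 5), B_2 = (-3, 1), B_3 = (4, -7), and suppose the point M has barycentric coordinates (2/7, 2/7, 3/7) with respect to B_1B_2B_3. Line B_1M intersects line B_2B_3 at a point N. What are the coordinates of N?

(6/5, -19/5)

Line B_1M meets B_2B_3 where the B_1-coordinate vanishes; zeroing M's B_1-weight and renormalizing leaves B_2, B_3-weights 2/7 : 3/7 → (2/5, 3/5).
So N = (2/5)·B_2 + (3/5)·B_3 = (6/5, -19/5).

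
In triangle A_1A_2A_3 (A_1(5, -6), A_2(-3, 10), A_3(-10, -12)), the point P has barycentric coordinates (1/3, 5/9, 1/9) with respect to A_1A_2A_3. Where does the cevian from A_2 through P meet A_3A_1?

Line A_2P meets A_3A_1 where the A_2-coordinate vanishes; zeroing P's A_2-weight and renormalizing leaves A_3, A_1-weights 1/9 : 1/3 → (1/4, 3/4).
So Q = (1/4)·A_3 + (3/4)·A_1 = (5/4, -15/2).

(5/4, -15/2)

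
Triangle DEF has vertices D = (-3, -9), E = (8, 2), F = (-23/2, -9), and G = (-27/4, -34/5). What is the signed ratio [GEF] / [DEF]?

1/10

[DEF] = ½·((-3)·(2−(-9)) + 8·(-9−(-9)) + (-23/2)·(-9−2)) = ½·(-33 + 0 + 253/2) = 187/4.
[GEF] = ½·((-27/4)·(2−(-9)) + 8·(-9−(-34/5)) + (-23/2)·(-34/5−2)) = ½·(-297/4 − 88/5 + 506/5) = 187/40, so the ratio is (187/40)/(187/4) = 1/10.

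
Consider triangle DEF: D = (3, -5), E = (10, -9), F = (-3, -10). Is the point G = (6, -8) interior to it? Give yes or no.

yes

Barycentric coordinates of G: (17/59, 33/59, 9/59).
The three coordinates are positive, positive, positive; a point is interior exactly when all three are positive.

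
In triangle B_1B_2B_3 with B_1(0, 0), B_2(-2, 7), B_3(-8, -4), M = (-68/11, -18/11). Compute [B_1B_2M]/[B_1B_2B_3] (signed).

[B_1B_2B_3] = ½·(0·(7−(-4)) + (-2)·(-4−0) + (-8)·(0−7)) = ½·(0 + 8 + 56) = 32.
[B_1B_2M] = ½·(0·(7−(-18/11)) + (-2)·(-18/11−0) + (-68/11)·(0−7)) = ½·(0 + 36/11 + 476/11) = 256/11, so the ratio is (256/11)/32 = 8/11.

8/11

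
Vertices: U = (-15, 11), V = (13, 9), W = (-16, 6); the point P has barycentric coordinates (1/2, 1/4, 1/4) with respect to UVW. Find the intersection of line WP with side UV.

(-17/3, 31/3)

Line WP meets UV where the W-coordinate vanishes; zeroing P's W-weight and renormalizing leaves U, V-weights 1/2 : 1/4 → (2/3, 1/3).
So Q = (2/3)·U + (1/3)·V = (-17/3, 31/3).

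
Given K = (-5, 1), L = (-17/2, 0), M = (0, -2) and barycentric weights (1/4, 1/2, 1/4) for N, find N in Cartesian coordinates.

N = (1/4)·K + (1/2)·L + (1/4)·M.
x-coordinate: (1/4)·(-5) + (1/2)·(-17/2) + (1/4)·0 = -11/2.
y-coordinate: (1/4)·1 + (1/2)·0 + (1/4)·(-2) = -1/4.

(-11/2, -1/4)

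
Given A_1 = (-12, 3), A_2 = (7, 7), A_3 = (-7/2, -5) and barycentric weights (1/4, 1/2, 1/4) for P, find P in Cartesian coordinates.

(-3/8, 3)

P = (1/4)·A_1 + (1/2)·A_2 + (1/4)·A_3.
x-coordinate: (1/4)·(-12) + (1/2)·7 + (1/4)·(-7/2) = -3/8.
y-coordinate: (1/4)·3 + (1/2)·7 + (1/4)·(-5) = 3.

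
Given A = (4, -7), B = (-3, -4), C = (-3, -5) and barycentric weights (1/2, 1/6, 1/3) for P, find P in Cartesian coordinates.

(1/2, -35/6)

P = (1/2)·A + (1/6)·B + (1/3)·C.
x-coordinate: (1/2)·4 + (1/6)·(-3) + (1/3)·(-3) = 1/2.
y-coordinate: (1/2)·(-7) + (1/6)·(-4) + (1/3)·(-5) = -35/6.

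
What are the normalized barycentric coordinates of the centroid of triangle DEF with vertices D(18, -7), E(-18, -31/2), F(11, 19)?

The centroid is the average of the vertices, so each weight is 1/3.

(1/3, 1/3, 1/3)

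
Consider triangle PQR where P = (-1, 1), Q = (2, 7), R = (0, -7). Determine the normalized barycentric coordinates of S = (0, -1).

Signed area of the reference triangle: [PQR] = ½·((-1)·(7−(-7)) + 2·(-7−1) + 0·(1−7)) = ½·(-14 − 16 + 0) = -15.
[SQR] = ½·(0·(7−(-7)) + 2·(-7−(-1)) + 0·(-1−7)) = ½·(0 − 12 + 0) = -6, so the P-coordinate is (-6)/(-15) = 2/5.
[PSR] = ½·((-1)·(-1−(-7)) + 0·(-7−1) + 0·(1−(-1))) = ½·(-6 + 0 + 0) = -3, so the Q-coordinate is 1/5.
[PQS] = ½·((-1)·(7−(-1)) + 2·(-1−1) + 0·(1−7)) = ½·(-8 − 4 + 0) = -6, so the R-coordinate is 2/5.
Check: 2/5 + 1/5 + 2/5 = 1.

(2/5, 1/5, 2/5)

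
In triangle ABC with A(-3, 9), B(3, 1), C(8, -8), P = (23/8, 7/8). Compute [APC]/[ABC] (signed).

[ABC] = ½·((-3)·(1−(-8)) + 3·(-8−9) + 8·(9−1)) = ½·(-27 − 51 + 64) = -7.
[APC] = ½·((-3)·(7/8−(-8)) + (23/8)·(-8−9) + 8·(9−(7/8))) = ½·(-213/8 − 391/8 + 65) = -21/4, so the ratio is (-21/4)/(-7) = 3/4.

3/4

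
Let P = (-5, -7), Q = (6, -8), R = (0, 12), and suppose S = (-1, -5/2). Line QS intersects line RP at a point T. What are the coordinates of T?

(-10/3, -2/3)

Barycentric coordinates of S with respect to PQR: (1/2, 1/4, 1/4).
On side RP the Q-coordinate is zero; dropping S's Q-weight 1/4 and renormalizing the remaining 1/4 : 1/2 gives weights 1/3, 2/3 on R, P.
T = (1/3)·(0, 12) + (2/3)·(-5, -7) = (-10/3, -2/3).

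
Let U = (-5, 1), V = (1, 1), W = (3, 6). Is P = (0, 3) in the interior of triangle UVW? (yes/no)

Barycentric coordinates of P: (3/10, 3/10, 2/5).
The three coordinates are positive, positive, positive; a point is interior exactly when all three are positive.

yes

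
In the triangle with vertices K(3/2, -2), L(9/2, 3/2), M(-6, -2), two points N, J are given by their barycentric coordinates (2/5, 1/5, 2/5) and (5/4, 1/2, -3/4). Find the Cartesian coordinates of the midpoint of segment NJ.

Barycentric coordinates of the midpoint are the average: (33/40, 7/20, -7/40).
Converting: (33/40)·K + (7/20)·L + (-7/40)·M = (309/80, -31/40).

(309/80, -31/40)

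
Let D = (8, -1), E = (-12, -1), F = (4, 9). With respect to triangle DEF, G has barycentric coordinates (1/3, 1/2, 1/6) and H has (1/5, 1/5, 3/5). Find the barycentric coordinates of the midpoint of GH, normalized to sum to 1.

Since both coordinate triples sum to 1, the midpoint's barycentrics are the componentwise average.
(1/3+1/5)/2 = 4/15; similarly 7/20 and 23/60.

(4/15, 7/20, 23/60)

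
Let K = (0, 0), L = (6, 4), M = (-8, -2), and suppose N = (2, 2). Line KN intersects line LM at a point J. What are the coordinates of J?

(5/2, 5/2)

Barycentric coordinates of N with respect to KLM: (1/5, 3/5, 1/5).
On side LM the K-coordinate is zero; dropping N's K-weight 1/5 and renormalizing the remaining 3/5 : 1/5 gives weights 3/4, 1/4 on L, M.
J = (3/4)·(6, 4) + (1/4)·(-8, -2) = (5/2, 5/2).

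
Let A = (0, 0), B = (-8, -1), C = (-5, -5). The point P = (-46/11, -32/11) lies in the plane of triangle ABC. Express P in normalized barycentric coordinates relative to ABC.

(3/11, 2/11, 6/11)

Signed area of the reference triangle: [ABC] = ½·(0·(-1−(-5)) + (-8)·(-5−0) + (-5)·(0−(-1))) = ½·(0 + 40 − 5) = 35/2.
[PBC] = ½·((-46/11)·(-1−(-5)) + (-8)·(-5−(-32/11)) + (-5)·(-32/11−(-1))) = ½·(-184/11 + 184/11 + 105/11) = 105/22, so the A-coordinate is (105/22)/(35/2) = 3/11.
[APC] = ½·(0·(-32/11−(-5)) + (-46/11)·(-5−0) + (-5)·(0−(-32/11))) = ½·(0 + 230/11 − 160/11) = 35/11, so the B-coordinate is 2/11.
[ABP] = ½·(0·(-1−(-32/11)) + (-8)·(-32/11−0) + (-46/11)·(0−(-1))) = ½·(0 + 256/11 − 46/11) = 105/11, so the C-coordinate is 6/11.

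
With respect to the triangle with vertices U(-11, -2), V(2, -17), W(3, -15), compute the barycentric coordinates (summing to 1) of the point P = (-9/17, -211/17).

Signed area of the reference triangle: [UVW] = ½·((-11)·(-17−(-15)) + 2·(-15−(-2)) + 3·(-2−(-17))) = ½·(22 − 26 + 45) = 41/2.
[PVW] = ½·((-9/17)·(-17−(-15)) + 2·(-15−(-211/17)) + 3·(-211/17−(-17))) = ½·(18/17 − 88/17 + 234/17) = 82/17, so the U-coordinate is (82/17)/(41/2) = 4/17.
[UPW] = ½·((-11)·(-211/17−(-15)) + (-9/17)·(-15−(-2)) + 3·(-2−(-211/17))) = ½·(-484/17 + 117/17 + 531/17) = 82/17, so the V-coordinate is 4/17.
[UVP] = ½·((-11)·(-17−(-211/17)) + 2·(-211/17−(-2)) + (-9/17)·(-2−(-17))) = ½·(858/17 − 354/17 − 135/17) = 369/34, so the W-coordinate is 9/17.

(4/17, 4/17, 9/17)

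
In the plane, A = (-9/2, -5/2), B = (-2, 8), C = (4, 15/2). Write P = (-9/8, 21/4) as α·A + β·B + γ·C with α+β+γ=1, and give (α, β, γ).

Signed area of the reference triangle: [ABC] = ½·((-9/2)·(8−(15/2)) + (-2)·(15/2−(-5/2)) + 4·(-5/2−8)) = ½·(-9/4 − 20 − 42) = -257/8.
[PBC] = ½·((-9/8)·(8−(15/2)) + (-2)·(15/2−(21/4)) + 4·(21/4−8)) = ½·(-9/16 − 9/2 − 11) = -257/32, so the A-coordinate is (-257/32)/(-257/8) = 1/4.
[APC] = ½·((-9/2)·(21/4−(15/2)) + (-9/8)·(15/2−(-5/2)) + 4·(-5/2−(21/4))) = ½·(81/8 − 45/4 − 31) = -257/16, so the B-coordinate is 1/2.
[ABP] = ½·((-9/2)·(8−(21/4)) + (-2)·(21/4−(-5/2)) + (-9/8)·(-5/2−8)) = ½·(-99/8 − 31/2 + 189/16) = -257/32, so the C-coordinate is 1/4.

(1/4, 1/2, 1/4)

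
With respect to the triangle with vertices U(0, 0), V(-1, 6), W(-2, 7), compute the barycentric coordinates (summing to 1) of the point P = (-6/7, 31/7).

Signed area of the reference triangle: [UVW] = ½·(0·(6−7) + (-1)·(7−0) + (-2)·(0−6)) = ½·(0 − 7 + 12) = 5/2.
[PVW] = ½·((-6/7)·(6−7) + (-1)·(7−(31/7)) + (-2)·(31/7−6)) = ½·(6/7 − 18/7 + 22/7) = 5/7, so the U-coordinate is (5/7)/(5/2) = 2/7.
[UPW] = ½·(0·(31/7−7) + (-6/7)·(7−0) + (-2)·(0−(31/7))) = ½·(0 − 6 + 62/7) = 10/7, so the V-coordinate is 4/7.
[UVP] = ½·(0·(6−(31/7)) + (-1)·(31/7−0) + (-6/7)·(0−6)) = ½·(0 − 31/7 + 36/7) = 5/14, so the W-coordinate is 1/7.
Check: 2/7 + 4/7 + 1/7 = 1.

(2/7, 4/7, 1/7)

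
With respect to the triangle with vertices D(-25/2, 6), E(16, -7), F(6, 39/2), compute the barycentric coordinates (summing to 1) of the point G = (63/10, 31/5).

Signed area of the reference triangle: [DEF] = ½·((-25/2)·(-7−(39/2)) + 16·(39/2−6) + 6·(6−(-7))) = ½·(1325/4 + 216 + 78) = 2501/8.
[GEF] = ½·((63/10)·(-7−(39/2)) + 16·(39/2−(31/5)) + 6·(31/5−(-7))) = ½·(-3339/20 + 1064/5 + 396/5) = 2501/40, so the D-coordinate is (2501/40)/(2501/8) = 1/5.
[DGF] = ½·((-25/2)·(31/5−(39/2)) + (63/10)·(39/2−6) + 6·(6−(31/5))) = ½·(665/4 + 1701/20 − 6/5) = 2501/20, so the E-coordinate is 2/5.
[DEG] = ½·((-25/2)·(-7−(31/5)) + 16·(31/5−6) + (63/10)·(6−(-7))) = ½·(165 + 16/5 + 819/10) = 2501/20, so the F-coordinate is 2/5.
Check: 1/5 + 2/5 + 2/5 = 1.

(1/5, 2/5, 2/5)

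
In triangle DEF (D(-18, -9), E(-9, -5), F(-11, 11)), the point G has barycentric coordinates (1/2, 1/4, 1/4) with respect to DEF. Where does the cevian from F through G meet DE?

(-15, -23/3)

Line FG meets DE where the F-coordinate vanishes; zeroing G's F-weight and renormalizing leaves D, E-weights 1/2 : 1/4 → (2/3, 1/3).
So H = (2/3)·D + (1/3)·E = (-15, -23/3).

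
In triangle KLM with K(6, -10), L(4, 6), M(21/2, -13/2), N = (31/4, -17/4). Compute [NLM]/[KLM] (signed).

1/4

[KLM] = ½·(6·(6−(-13/2)) + 4·(-13/2−(-10)) + (21/2)·(-10−6)) = ½·(75 + 14 − 168) = -79/2.
[NLM] = ½·((31/4)·(6−(-13/2)) + 4·(-13/2−(-17/4)) + (21/2)·(-17/4−6)) = ½·(775/8 − 9 − 861/8) = -79/8, so the ratio is (-79/8)/(-79/2) = 1/4.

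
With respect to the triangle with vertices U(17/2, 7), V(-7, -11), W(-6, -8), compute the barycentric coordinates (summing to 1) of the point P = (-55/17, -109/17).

Signed area of the reference triangle: [UVW] = ½·((17/2)·(-11−(-8)) + (-7)·(-8−7) + (-6)·(7−(-11))) = ½·(-51/2 + 105 − 108) = -57/4.
[PVW] = ½·((-55/17)·(-11−(-8)) + (-7)·(-8−(-109/17)) + (-6)·(-109/17−(-11))) = ½·(165/17 + 189/17 − 468/17) = -57/17, so the U-coordinate is (-57/17)/(-57/4) = 4/17.
[UPW] = ½·((17/2)·(-109/17−(-8)) + (-55/17)·(-8−7) + (-6)·(7−(-109/17))) = ½·(27/2 + 825/17 − 1368/17) = -627/68, so the V-coordinate is 11/17.
[UVP] = ½·((17/2)·(-11−(-109/17)) + (-7)·(-109/17−7) + (-55/17)·(7−(-11))) = ½·(-39 + 1596/17 − 990/17) = -57/34, so the W-coordinate is 2/17.

(4/17, 11/17, 2/17)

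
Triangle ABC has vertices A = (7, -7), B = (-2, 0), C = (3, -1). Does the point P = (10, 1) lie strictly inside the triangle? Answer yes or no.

Barycentric coordinates of P: (-17/26, -25/13, 93/26).
The three coordinates are negative, negative, positive; a point is interior exactly when all three are positive.

no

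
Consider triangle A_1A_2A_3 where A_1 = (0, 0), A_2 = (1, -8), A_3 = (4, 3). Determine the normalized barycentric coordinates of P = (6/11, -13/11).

(8/11, 2/11, 1/11)

Signed area of the reference triangle: [A_1A_2A_3] = ½·(0·(-8−3) + 1·(3−0) + 4·(0−(-8))) = ½·(0 + 3 + 32) = 35/2.
[PA_2A_3] = ½·((6/11)·(-8−3) + 1·(3−(-13/11)) + 4·(-13/11−(-8))) = ½·(-6 + 46/11 + 300/11) = 140/11, so the A_1-coordinate is (140/11)/(35/2) = 8/11.
[A_1PA_3] = ½·(0·(-13/11−3) + (6/11)·(3−0) + 4·(0−(-13/11))) = ½·(0 + 18/11 + 52/11) = 35/11, so the A_2-coordinate is 2/11.
[A_1A_2P] = ½·(0·(-8−(-13/11)) + 1·(-13/11−0) + (6/11)·(0−(-8))) = ½·(0 − 13/11 + 48/11) = 35/22, so the A_3-coordinate is 1/11.
Check: 8/11 + 2/11 + 1/11 = 1.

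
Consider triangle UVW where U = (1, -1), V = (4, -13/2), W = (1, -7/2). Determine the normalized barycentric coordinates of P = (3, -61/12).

(1/6, 2/3, 1/6)

Signed area of the reference triangle: [UVW] = ½·(1·(-13/2−(-7/2)) + 4·(-7/2−(-1)) + 1·(-1−(-13/2))) = ½·(-3 − 10 + 11/2) = -15/4.
[PVW] = ½·(3·(-13/2−(-7/2)) + 4·(-7/2−(-61/12)) + 1·(-61/12−(-13/2))) = ½·(-9 + 19/3 + 17/12) = -5/8, so the U-coordinate is (-5/8)/(-15/4) = 1/6.
[UPW] = ½·(1·(-61/12−(-7/2)) + 3·(-7/2−(-1)) + 1·(-1−(-61/12))) = ½·(-19/12 − 15/2 + 49/12) = -5/2, so the V-coordinate is 2/3.
[UVP] = ½·(1·(-13/2−(-61/12)) + 4·(-61/12−(-1)) + 3·(-1−(-13/2))) = ½·(-17/12 − 49/3 + 33/2) = -5/8, so the W-coordinate is 1/6.
Check: 1/6 + 2/3 + 1/6 = 1.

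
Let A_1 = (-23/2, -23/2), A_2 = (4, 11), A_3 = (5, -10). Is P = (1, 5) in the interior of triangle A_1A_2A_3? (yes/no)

Barycentric coordinates of P: (23/116, 169/232, 17/232).
The three coordinates are positive, positive, positive; a point is interior exactly when all three are positive.

yes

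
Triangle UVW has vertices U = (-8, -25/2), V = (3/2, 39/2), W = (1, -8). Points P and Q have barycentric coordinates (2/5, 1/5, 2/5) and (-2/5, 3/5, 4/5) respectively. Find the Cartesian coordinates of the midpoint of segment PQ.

(6/5, 3)

Barycentric coordinates of the midpoint are the average: (0, 2/5, 3/5).
Converting: 0·U + (2/5)·V + (3/5)·W = (6/5, 3).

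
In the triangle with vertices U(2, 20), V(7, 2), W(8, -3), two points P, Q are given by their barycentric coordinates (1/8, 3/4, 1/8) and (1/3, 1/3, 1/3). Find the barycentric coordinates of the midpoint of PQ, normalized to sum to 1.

(11/48, 13/24, 11/48)

Since both coordinate triples sum to 1, the midpoint's barycentrics are the componentwise average.
(1/8+1/3)/2 = 11/48; similarly 13/24 and 11/48.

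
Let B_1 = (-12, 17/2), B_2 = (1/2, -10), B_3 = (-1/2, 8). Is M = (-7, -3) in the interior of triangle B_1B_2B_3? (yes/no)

Barycentric coordinates of M: (256/413, 519/826, -205/826).
The three coordinates are positive, positive, negative; a point is interior exactly when all three are positive.

no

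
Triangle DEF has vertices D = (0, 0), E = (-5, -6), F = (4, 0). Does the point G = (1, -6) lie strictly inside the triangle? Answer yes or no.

Barycentric coordinates of G: (-3/2, 1, 3/2).
The three coordinates are negative, positive, positive; a point is interior exactly when all three are positive.

no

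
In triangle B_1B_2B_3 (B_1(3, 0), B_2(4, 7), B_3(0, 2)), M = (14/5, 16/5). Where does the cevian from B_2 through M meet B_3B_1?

Barycentric coordinates of M with respect to B_1B_2B_3: (2/5, 2/5, 1/5).
On side B_3B_1 the B_2-coordinate is zero; dropping M's B_2-weight 2/5 and renormalizing the remaining 1/5 : 2/5 gives weights 1/3, 2/3 on B_3, B_1.
N = (1/3)·(0, 2) + (2/3)·(3, 0) = (2, 2/3).

(2, 2/3)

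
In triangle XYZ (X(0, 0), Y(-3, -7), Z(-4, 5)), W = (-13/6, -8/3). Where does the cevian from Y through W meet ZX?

(-4/3, 5/3)

Barycentric coordinates of W with respect to XYZ: (1/3, 1/2, 1/6).
On side ZX the Y-coordinate is zero; dropping W's Y-weight 1/2 and renormalizing the remaining 1/6 : 1/3 gives weights 1/3, 2/3 on Z, X.
V = (1/3)·(-4, 5) + (2/3)·(0, 0) = (-4/3, 5/3).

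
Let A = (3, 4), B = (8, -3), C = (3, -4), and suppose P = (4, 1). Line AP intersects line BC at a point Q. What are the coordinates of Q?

Barycentric coordinates of P with respect to ABC: (3/5, 1/5, 1/5).
On side BC the A-coordinate is zero; dropping P's A-weight 3/5 and renormalizing the remaining 1/5 : 1/5 gives weights 1/2, 1/2 on B, C.
Q = (1/2)·(8, -3) + (1/2)·(3, -4) = (11/2, -7/2).

(11/2, -7/2)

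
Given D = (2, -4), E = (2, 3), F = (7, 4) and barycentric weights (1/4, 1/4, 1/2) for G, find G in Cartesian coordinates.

(9/2, 7/4)

G = (1/4)·D + (1/4)·E + (1/2)·F.
x-coordinate: (1/4)·2 + (1/4)·2 + (1/2)·7 = 9/2.
y-coordinate: (1/4)·(-4) + (1/4)·3 + (1/2)·4 = 7/4.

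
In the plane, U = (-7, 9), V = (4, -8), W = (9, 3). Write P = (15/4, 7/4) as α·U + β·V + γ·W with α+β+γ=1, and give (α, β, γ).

Signed area of the reference triangle: [UVW] = ½·((-7)·(-8−3) + 4·(3−9) + 9·(9−(-8))) = ½·(77 − 24 + 153) = 103.
[PVW] = ½·((15/4)·(-8−3) + 4·(3−(7/4)) + 9·(7/4−(-8))) = ½·(-165/4 + 5 + 351/4) = 103/4, so the U-coordinate is (103/4)/103 = 1/4.
[UPW] = ½·((-7)·(7/4−3) + (15/4)·(3−9) + 9·(9−(7/4))) = ½·(35/4 − 45/2 + 261/4) = 103/4, so the V-coordinate is 1/4.
[UVP] = ½·((-7)·(-8−(7/4)) + 4·(7/4−9) + (15/4)·(9−(-8))) = ½·(273/4 − 29 + 255/4) = 103/2, so the W-coordinate is 1/2.
Check: 1/4 + 1/4 + 1/2 = 1.

(1/4, 1/4, 1/2)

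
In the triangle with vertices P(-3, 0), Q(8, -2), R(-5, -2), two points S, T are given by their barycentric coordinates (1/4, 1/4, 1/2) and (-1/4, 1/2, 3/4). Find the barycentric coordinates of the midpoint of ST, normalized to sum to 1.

(0, 3/8, 5/8)

Since both coordinate triples sum to 1, the midpoint's barycentrics are the componentwise average.
(1/4+-1/4)/2 = 0; similarly 3/8 and 5/8.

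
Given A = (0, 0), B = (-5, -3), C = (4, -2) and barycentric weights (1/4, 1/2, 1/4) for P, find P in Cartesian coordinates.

P = (1/4)·A + (1/2)·B + (1/4)·C.
x-coordinate: (1/4)·0 + (1/2)·(-5) + (1/4)·4 = -3/2.
y-coordinate: (1/4)·0 + (1/2)·(-3) + (1/4)·(-2) = -2.

(-3/2, -2)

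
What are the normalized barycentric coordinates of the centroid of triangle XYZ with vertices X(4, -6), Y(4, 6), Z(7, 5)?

The centroid is the average of the vertices, so each weight is 1/3.

(1/3, 1/3, 1/3)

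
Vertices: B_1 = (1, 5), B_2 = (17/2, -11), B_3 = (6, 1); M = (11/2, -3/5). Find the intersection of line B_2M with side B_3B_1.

Barycentric coordinates of M with respect to B_1B_2B_3: (1/5, 1/5, 3/5).
On side B_3B_1 the B_2-coordinate is zero; dropping M's B_2-weight 1/5 and renormalizing the remaining 3/5 : 1/5 gives weights 3/4, 1/4 on B_3, B_1.
N = (3/4)·(6, 1) + (1/4)·(1, 5) = (19/4, 2).

(19/4, 2)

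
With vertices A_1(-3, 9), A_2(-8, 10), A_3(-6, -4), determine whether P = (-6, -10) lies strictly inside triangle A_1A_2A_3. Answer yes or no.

Barycentric coordinates of P: (-3/17, -9/34, 49/34).
The three coordinates are negative, negative, positive; a point is interior exactly when all three are positive.

no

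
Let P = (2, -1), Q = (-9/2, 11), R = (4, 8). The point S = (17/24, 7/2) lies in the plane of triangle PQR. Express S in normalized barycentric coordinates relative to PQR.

Signed area of the reference triangle: [PQR] = ½·(2·(11−8) + (-9/2)·(8−(-1)) + 4·(-1−11)) = ½·(6 − 81/2 − 48) = -165/4.
[SQR] = ½·((17/24)·(11−8) + (-9/2)·(8−(7/2)) + 4·(7/2−11)) = ½·(17/8 − 81/4 − 30) = -385/16, so the P-coordinate is (-385/16)/(-165/4) = 7/12.
[PSR] = ½·(2·(7/2−8) + (17/24)·(8−(-1)) + 4·(-1−(7/2))) = ½·(-9 + 51/8 − 18) = -165/16, so the Q-coordinate is 1/4.
[PQS] = ½·(2·(11−(7/2)) + (-9/2)·(7/2−(-1)) + (17/24)·(-1−11)) = ½·(15 − 81/4 − 17/2) = -55/8, so the R-coordinate is 1/6.

(7/12, 1/4, 1/6)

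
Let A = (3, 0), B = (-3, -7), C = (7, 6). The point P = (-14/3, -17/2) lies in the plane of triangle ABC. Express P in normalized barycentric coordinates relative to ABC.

Signed area of the reference triangle: [ABC] = ½·(3·(-7−6) + (-3)·(6−0) + 7·(0−(-7))) = ½·(-39 − 18 + 49) = -4.
[PBC] = ½·((-14/3)·(-7−6) + (-3)·(6−(-17/2)) + 7·(-17/2−(-7))) = ½·(182/3 − 87/2 − 21/2) = 10/3, so the A-coordinate is (10/3)/(-4) = -5/6.
[APC] = ½·(3·(-17/2−6) + (-14/3)·(6−0) + 7·(0−(-17/2))) = ½·(-87/2 − 28 + 119/2) = -6, so the B-coordinate is 3/2.
[ABP] = ½·(3·(-7−(-17/2)) + (-3)·(-17/2−0) + (-14/3)·(0−(-7))) = ½·(9/2 + 51/2 − 98/3) = -4/3, so the C-coordinate is 1/3.
Check: -5/6 + 3/2 + 1/3 = 1.

(-5/6, 3/2, 1/3)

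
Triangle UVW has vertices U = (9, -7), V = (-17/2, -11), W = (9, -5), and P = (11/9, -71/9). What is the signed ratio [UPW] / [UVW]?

4/9

[UVW] = ½·(9·(-11−(-5)) + (-17/2)·(-5−(-7)) + 9·(-7−(-11))) = ½·(-54 − 17 + 36) = -35/2.
[UPW] = ½·(9·(-71/9−(-5)) + (11/9)·(-5−(-7)) + 9·(-7−(-71/9))) = ½·(-26 + 22/9 + 8) = -70/9, so the ratio is (-70/9)/(-35/2) = 4/9.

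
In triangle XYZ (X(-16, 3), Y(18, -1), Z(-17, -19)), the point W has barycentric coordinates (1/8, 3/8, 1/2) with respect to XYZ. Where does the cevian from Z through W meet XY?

Line ZW meets XY where the Z-coordinate vanishes; zeroing W's Z-weight and renormalizing leaves X, Y-weights 1/8 : 3/8 → (1/4, 3/4).
So V = (1/4)·X + (3/4)·Y = (19/2, 0).

(19/2, 0)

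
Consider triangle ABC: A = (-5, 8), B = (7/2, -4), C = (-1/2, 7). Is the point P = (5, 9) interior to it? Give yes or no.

no

Barycentric coordinates of P: (-137/91, -29/91, 257/91).
The three coordinates are negative, negative, positive; a point is interior exactly when all three are positive.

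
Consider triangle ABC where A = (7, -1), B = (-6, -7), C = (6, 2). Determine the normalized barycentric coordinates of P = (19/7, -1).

(1/7, 2/7, 4/7)

Signed area of the reference triangle: [ABC] = ½·(7·(-7−2) + (-6)·(2−(-1)) + 6·(-1−(-7))) = ½·(-63 − 18 + 36) = -45/2.
[PBC] = ½·((19/7)·(-7−2) + (-6)·(2−(-1)) + 6·(-1−(-7))) = ½·(-171/7 − 18 + 36) = -45/14, so the A-coordinate is (-45/14)/(-45/2) = 1/7.
[APC] = ½·(7·(-1−2) + (19/7)·(2−(-1)) + 6·(-1−(-1))) = ½·(-21 + 57/7 + 0) = -45/7, so the B-coordinate is 2/7.
[ABP] = ½·(7·(-7−(-1)) + (-6)·(-1−(-1)) + (19/7)·(-1−(-7))) = ½·(-42 + 0 + 114/7) = -90/7, so the C-coordinate is 4/7.
Check: 1/7 + 2/7 + 4/7 = 1.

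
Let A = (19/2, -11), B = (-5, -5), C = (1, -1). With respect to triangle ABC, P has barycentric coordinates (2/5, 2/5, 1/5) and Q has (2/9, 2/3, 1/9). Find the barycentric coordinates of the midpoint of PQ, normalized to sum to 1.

(14/45, 8/15, 7/45)

Since both coordinate triples sum to 1, the midpoint's barycentrics are the componentwise average.
(2/5+2/9)/2 = 14/45; similarly 8/15 and 7/45.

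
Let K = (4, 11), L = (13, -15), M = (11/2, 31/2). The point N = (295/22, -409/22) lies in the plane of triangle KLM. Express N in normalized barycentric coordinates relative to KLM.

Signed area of the reference triangle: [KLM] = ½·(4·(-15−(31/2)) + 13·(31/2−11) + (11/2)·(11−(-15))) = ½·(-122 + 117/2 + 143) = 159/4.
[NLM] = ½·((295/22)·(-15−(31/2)) + 13·(31/2−(-409/22)) + (11/2)·(-409/22−(-15))) = ½·(-17995/44 + 4875/11 − 79/4) = 159/22, so the K-coordinate is (159/22)/(159/4) = 2/11.
[KNM] = ½·(4·(-409/22−(31/2)) + (295/22)·(31/2−11) + (11/2)·(11−(-409/22))) = ½·(-1500/11 + 2655/44 + 651/4) = 477/11, so the L-coordinate is 12/11.
[KLN] = ½·(4·(-15−(-409/22)) + 13·(-409/22−11) + (295/22)·(11−(-15))) = ½·(158/11 − 8463/22 + 3835/11) = -477/44, so the M-coordinate is -3/11.

(2/11, 12/11, -3/11)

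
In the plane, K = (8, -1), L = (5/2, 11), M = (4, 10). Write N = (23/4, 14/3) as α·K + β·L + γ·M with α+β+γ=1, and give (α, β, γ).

(1/2, 1/6, 1/3)

Signed area of the reference triangle: [KLM] = ½·(8·(11−10) + (5/2)·(10−(-1)) + 4·(-1−11)) = ½·(8 + 55/2 − 48) = -25/4.
[NLM] = ½·((23/4)·(11−10) + (5/2)·(10−(14/3)) + 4·(14/3−11)) = ½·(23/4 + 40/3 − 76/3) = -25/8, so the K-coordinate is (-25/8)/(-25/4) = 1/2.
[KNM] = ½·(8·(14/3−10) + (23/4)·(10−(-1)) + 4·(-1−(14/3))) = ½·(-128/3 + 253/4 − 68/3) = -25/24, so the L-coordinate is 1/6.
[KLN] = ½·(8·(11−(14/3)) + (5/2)·(14/3−(-1)) + (23/4)·(-1−11)) = ½·(152/3 + 85/6 − 69) = -25/12, so the M-coordinate is 1/3.
Check: 1/2 + 1/6 + 1/3 = 1.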